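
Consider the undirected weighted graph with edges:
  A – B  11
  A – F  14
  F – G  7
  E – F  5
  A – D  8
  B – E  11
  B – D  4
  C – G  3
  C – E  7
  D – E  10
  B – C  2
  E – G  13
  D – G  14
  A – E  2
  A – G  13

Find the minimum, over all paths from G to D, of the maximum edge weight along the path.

Checking several routes:
G → F → E → C → B → D: max(7, 5, 7, 2, 4) = 7
G → C → E → A → D: max(3, 7, 2, 8) = 8
G → C → B → D: max(3, 2, 4) = 4
The minimum achievable maximum is 4.

4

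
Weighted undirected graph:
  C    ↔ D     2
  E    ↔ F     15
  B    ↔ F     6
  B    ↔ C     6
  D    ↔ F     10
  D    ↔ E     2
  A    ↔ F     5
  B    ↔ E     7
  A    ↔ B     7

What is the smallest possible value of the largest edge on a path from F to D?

A few of the F→D routes:
F -> D: max(10) = 10
F -> A -> B -> E -> D: max(5, 7, 7, 2) = 7
F -> A -> B -> C -> D: max(5, 7, 6, 2) = 7
F -> E -> B -> C -> D: max(15, 7, 6, 2) = 15
F -> B -> E -> D: max(6, 7, 2) = 7
F -> B -> C -> D: max(6, 6, 2) = 6
Best route has worst link 6.

6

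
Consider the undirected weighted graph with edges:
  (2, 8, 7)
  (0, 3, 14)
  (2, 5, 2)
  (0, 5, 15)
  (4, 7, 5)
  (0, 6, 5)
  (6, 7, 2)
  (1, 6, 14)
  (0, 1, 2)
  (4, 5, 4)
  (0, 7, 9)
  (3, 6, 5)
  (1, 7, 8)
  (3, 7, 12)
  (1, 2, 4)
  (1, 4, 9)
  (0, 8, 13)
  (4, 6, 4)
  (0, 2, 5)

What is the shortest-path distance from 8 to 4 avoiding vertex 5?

20

Comparing a few candidate routes:
8→0→6→4: 13 + 5 + 4 = 22
8→2→0→1→4: 7 + 5 + 2 + 9 = 23
8→2→0→6→4: 7 + 5 + 5 + 4 = 21
8→2→1→0→6→4: 7 + 4 + 2 + 5 + 4 = 22
8→2→1→4: 7 + 4 + 9 = 20
Shortest: 20.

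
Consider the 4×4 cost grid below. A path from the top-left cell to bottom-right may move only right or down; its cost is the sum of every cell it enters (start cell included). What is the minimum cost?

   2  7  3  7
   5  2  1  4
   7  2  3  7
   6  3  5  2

One optimal route is [0,0]→[1,0]→[1,1]→[1,2]→[2,2]→[3,2]→[3,3].
Its cost is 2 + 5 + 2 + 1 + 3 + 5 + 2 = 20.

20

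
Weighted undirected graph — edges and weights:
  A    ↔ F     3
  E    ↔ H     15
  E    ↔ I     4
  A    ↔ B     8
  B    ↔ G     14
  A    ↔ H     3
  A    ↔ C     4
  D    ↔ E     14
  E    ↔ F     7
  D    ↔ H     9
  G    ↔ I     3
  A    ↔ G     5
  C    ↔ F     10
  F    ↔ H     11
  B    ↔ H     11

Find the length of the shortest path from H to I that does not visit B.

Some routes from H to I avoiding B:
H → A → G → I: 3 + 5 + 3 = 11
H → A → F → E → I: 3 + 3 + 7 + 4 = 17
H → F → A → G → I: 11 + 3 + 5 + 3 = 22
H → E → I: 15 + 4 = 19
H → F → E → I: 11 + 7 + 4 = 22
Best route has total 11.

11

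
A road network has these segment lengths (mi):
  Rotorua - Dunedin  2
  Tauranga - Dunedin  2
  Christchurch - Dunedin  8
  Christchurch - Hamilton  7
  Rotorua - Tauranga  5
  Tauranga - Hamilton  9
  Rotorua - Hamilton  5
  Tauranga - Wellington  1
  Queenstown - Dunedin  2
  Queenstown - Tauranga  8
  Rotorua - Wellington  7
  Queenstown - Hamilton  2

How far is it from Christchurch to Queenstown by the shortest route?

9

Comparing a few candidate routes:
Christchurch → Dunedin → Queenstown: 8 + 2 = 10
Christchurch → Hamilton → Queenstown: 7 + 2 = 9
Christchurch → Hamilton → Rotorua → Dunedin → Queenstown: 7 + 5 + 2 + 2 = 16
Best route has total 9 mi.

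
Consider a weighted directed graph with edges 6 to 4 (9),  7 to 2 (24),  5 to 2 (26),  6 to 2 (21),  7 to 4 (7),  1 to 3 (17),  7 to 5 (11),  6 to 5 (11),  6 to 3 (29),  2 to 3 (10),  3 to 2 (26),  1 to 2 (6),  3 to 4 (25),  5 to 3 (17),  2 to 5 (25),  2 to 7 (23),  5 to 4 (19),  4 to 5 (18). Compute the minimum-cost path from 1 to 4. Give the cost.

A few of the 1→4 routes:
1-3-4: 17 + 25 = 42
1-2-7-4: 6 + 23 + 7 = 36
1-2-5-4: 6 + 25 + 19 = 50
1-2-3-4: 6 + 10 + 25 = 41
1-2-7-5-4: 6 + 23 + 11 + 19 = 59
1-2-5-3-4: 6 + 25 + 17 + 25 = 73
Best route has total 36.

36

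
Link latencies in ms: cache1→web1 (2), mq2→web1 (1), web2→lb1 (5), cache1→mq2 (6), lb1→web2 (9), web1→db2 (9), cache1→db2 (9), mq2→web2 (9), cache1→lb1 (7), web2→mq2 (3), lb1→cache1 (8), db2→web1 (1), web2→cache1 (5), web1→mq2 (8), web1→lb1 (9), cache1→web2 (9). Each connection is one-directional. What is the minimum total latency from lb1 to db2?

A few of the lb1→db2 routes:
lb1 -> web2 -> cache1 -> web1 -> db2: 9 + 5 + 2 + 9 = 25
lb1 -> cache1 -> mq2 -> web1 -> db2: 8 + 6 + 1 + 9 = 24
lb1 -> web2 -> cache1 -> db2: 9 + 5 + 9 = 23
lb1 -> web2 -> mq2 -> web1 -> db2: 9 + 3 + 1 + 9 = 22
lb1 -> cache1 -> web1 -> db2: 8 + 2 + 9 = 19
lb1 -> cache1 -> db2: 8 + 9 = 17
Best route has total 17 ms.

17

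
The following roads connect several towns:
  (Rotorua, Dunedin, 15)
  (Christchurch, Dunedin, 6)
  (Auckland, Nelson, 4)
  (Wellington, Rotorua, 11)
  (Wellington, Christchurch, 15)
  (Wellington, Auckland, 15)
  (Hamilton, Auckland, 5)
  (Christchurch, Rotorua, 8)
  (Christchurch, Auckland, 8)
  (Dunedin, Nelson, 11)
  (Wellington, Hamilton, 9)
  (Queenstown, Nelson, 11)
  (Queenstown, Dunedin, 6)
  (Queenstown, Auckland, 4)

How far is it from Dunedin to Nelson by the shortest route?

11

Some routes from Dunedin to Nelson:
Dunedin→Queenstown→Auckland→Nelson: 6 + 4 + 4 = 14
Dunedin→Queenstown→Nelson: 6 + 11 = 17
Dunedin→Nelson: 11
Best route has total 11.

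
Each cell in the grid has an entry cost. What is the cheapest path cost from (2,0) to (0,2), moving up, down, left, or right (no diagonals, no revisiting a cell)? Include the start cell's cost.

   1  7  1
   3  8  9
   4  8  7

16

Take (2,0) (1,0) (0,0) (0,1) (0,2) for a total of 4 + 3 + 1 + 7 + 1 = 16.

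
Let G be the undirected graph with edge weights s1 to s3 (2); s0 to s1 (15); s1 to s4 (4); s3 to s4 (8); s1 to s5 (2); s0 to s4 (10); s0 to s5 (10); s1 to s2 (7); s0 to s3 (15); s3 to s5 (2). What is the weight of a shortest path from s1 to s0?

12

Comparing a few candidate routes:
s1 -> s5 -> s0: 2 + 10 = 12
s1 -> s3 -> s5 -> s0: 2 + 2 + 10 = 14
s1 -> s4 -> s0: 4 + 10 = 14
The minimum is 12.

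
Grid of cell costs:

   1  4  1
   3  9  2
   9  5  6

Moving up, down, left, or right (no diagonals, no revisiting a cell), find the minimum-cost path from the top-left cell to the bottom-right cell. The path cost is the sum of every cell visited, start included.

Best path: r0c0 -> r0c1 -> r0c2 -> r1c2 -> r2c2
Cost: 1 + 4 + 1 + 2 + 6 = 14

14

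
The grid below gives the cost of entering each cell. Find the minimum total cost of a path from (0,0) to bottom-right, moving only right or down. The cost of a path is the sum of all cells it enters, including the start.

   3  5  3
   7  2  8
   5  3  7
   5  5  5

23

One optimal route is [0,0]→[0,1]→[1,1]→[2,1]→[3,1]→[3,2].
Its cost is 3 + 5 + 2 + 3 + 5 + 5 = 23.
For comparison, the top-then-right route costs 31.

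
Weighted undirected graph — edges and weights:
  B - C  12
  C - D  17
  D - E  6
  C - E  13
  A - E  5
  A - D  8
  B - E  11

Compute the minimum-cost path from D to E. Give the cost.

Paths from D to E:
D -> C -> B -> E: 17 + 12 + 11 = 40
D -> C -> E: 17 + 13 = 30
D -> E: 6
D -> A -> E: 8 + 5 = 13
Shortest: 6.

6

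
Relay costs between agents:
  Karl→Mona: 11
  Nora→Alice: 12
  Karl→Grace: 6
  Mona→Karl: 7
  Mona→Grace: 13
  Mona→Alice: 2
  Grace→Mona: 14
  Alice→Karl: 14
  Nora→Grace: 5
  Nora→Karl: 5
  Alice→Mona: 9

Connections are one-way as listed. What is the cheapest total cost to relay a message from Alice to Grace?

20

Routes from Alice to Grace:
Alice-Karl-Mona-Grace: 14 + 11 + 13 = 38
Alice-Mona-Karl-Grace: 9 + 7 + 6 = 22
Alice-Karl-Grace: 14 + 6 = 20
Alice-Mona-Grace: 9 + 13 = 22
Shortest: 20.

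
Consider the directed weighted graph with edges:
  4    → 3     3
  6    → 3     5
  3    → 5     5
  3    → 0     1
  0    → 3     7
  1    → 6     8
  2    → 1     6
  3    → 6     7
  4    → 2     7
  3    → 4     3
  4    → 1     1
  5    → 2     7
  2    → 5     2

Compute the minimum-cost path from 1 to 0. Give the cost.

14

Paths from 1 to 0:
1-6-3-0: 8 + 5 + 1 = 14
Best route has total 14.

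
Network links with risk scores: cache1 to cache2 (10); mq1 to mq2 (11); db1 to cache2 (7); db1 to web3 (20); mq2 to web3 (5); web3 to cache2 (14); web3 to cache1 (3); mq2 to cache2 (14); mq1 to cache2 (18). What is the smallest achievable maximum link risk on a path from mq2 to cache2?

Paths from mq2 to cache2:
mq2 -> cache2: max(14) = 14
mq2 -> web3 -> db1 -> cache2: max(5, 20, 7) = 20
mq2 -> mq1 -> cache2: max(11, 18) = 18
mq2 -> web3 -> cache2: max(5, 14) = 14
mq2 -> web3 -> cache1 -> cache2: max(5, 3, 10) = 10
The minimum achievable maximum is 10.

10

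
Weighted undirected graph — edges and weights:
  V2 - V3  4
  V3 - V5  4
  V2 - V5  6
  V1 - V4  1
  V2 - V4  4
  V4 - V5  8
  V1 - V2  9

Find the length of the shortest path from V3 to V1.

9

Comparing a few candidate routes:
V3 -> V2 -> V5 -> V4 -> V1: 4 + 6 + 8 + 1 = 19
V3 -> V5 -> V4 -> V1: 4 + 8 + 1 = 13
V3 -> V2 -> V1: 4 + 9 = 13
V3 -> V5 -> V2 -> V4 -> V1: 4 + 6 + 4 + 1 = 15
V3 -> V5 -> V2 -> V1: 4 + 6 + 9 = 19
V3 -> V2 -> V4 -> V1: 4 + 4 + 1 = 9
Shortest: 9.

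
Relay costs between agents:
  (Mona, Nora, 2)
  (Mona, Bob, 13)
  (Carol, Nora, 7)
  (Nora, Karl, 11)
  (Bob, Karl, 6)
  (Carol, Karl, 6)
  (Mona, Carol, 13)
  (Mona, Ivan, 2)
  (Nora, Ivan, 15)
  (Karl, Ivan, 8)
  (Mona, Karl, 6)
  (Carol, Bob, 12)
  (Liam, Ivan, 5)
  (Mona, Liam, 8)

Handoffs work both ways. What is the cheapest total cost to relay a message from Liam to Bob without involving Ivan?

20

Some routes from Liam to Bob avoiding Ivan:
Liam -> Mona -> Bob: 8 + 13 = 21
Liam -> Mona -> Nora -> Carol -> Karl -> Bob: 8 + 2 + 7 + 6 + 6 = 29
Liam -> Mona -> Karl -> Bob: 8 + 6 + 6 = 20
Liam -> Mona -> Nora -> Karl -> Bob: 8 + 2 + 11 + 6 = 27
Shortest: 20.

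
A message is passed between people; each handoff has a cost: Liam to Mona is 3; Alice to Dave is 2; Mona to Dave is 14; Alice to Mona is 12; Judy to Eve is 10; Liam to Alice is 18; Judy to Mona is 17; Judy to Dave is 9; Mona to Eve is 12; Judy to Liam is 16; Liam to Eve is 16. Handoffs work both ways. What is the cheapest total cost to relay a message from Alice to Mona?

12

Some routes from Alice to Mona:
Alice - Dave - Judy - Liam - Mona: 2 + 9 + 16 + 3 = 30
Alice - Dave - Mona: 2 + 14 = 16
Alice - Dave - Judy - Mona: 2 + 9 + 17 = 28
Alice - Dave - Judy - Eve - Mona: 2 + 9 + 10 + 12 = 33
Alice - Liam - Mona: 18 + 3 = 21
Alice - Mona: 12
Best route has total 12.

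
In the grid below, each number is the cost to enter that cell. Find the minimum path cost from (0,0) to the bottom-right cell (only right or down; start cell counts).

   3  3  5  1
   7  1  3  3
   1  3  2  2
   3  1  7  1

15

Take [0,0] → [0,1] → [1,1] → [1,2] → [2,2] → [2,3] → [3,3] for a total of 3 + 3 + 1 + 3 + 2 + 2 + 1 = 15.
For comparison, the top-then-right route costs 18.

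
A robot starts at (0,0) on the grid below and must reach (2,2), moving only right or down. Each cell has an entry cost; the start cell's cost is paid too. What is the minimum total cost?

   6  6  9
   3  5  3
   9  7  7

24

Path [0,0] [1,0] [1,1] [1,2] [2,2]: 6 + 3 + 5 + 3 + 7 = 24.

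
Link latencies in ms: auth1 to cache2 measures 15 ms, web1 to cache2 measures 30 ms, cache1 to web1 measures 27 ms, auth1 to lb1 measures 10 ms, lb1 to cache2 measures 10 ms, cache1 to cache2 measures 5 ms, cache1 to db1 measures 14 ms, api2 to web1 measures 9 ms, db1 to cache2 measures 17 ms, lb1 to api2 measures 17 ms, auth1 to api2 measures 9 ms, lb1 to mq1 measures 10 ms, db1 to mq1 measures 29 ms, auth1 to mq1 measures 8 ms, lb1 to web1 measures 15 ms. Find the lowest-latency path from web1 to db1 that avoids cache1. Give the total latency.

42

Comparing a few candidate routes:
web1 -> api2 -> auth1 -> cache2 -> db1: 9 + 9 + 15 + 17 = 50
web1 -> api2 -> lb1 -> cache2 -> db1: 9 + 17 + 10 + 17 = 53
web1 -> lb1 -> cache2 -> db1: 15 + 10 + 17 = 42
web1 -> lb1 -> mq1 -> db1: 15 + 10 + 29 = 54
web1 -> cache2 -> db1: 30 + 17 = 47
Shortest: 42 ms.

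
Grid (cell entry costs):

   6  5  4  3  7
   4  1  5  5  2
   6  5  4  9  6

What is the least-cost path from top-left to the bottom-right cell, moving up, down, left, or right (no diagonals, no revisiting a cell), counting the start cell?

One optimal route is r0c0 → r1c0 → r1c1 → r1c2 → r1c3 → r1c4 → r2c4.
Its cost is 6 + 4 + 1 + 5 + 5 + 2 + 6 = 29.

29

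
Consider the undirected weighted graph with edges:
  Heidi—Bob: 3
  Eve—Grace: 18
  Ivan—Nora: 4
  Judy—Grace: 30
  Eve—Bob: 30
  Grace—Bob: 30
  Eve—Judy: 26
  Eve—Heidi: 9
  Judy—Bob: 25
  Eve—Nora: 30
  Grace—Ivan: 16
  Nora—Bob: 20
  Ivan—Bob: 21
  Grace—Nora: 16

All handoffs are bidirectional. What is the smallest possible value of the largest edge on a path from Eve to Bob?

9

A few of the Eve→Bob routes:
Eve - Grace - Ivan - Nora - Bob: max(18, 16, 4, 20) = 20
Eve - Grace - Nora - Bob: max(18, 16, 20) = 20
Eve - Grace - Ivan - Bob: max(18, 16, 21) = 21
Eve - Heidi - Bob: max(9, 3) = 9
Best route has worst link 9.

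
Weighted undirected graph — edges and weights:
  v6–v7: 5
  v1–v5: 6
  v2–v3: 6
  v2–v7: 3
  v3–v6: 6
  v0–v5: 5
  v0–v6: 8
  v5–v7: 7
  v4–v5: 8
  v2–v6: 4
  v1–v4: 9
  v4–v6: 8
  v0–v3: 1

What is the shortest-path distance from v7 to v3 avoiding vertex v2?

11

Some routes from v7 to v3 avoiding v2:
v7→v5→v4→v6→v3: 7 + 8 + 8 + 6 = 29
v7→v6→v0→v3: 5 + 8 + 1 = 14
v7→v6→v4→v5→v0→v3: 5 + 8 + 8 + 5 + 1 = 27
v7→v5→v0→v6→v3: 7 + 5 + 8 + 6 = 26
v7→v6→v3: 5 + 6 = 11
v7→v5→v0→v3: 7 + 5 + 1 = 13
Best route has total 11.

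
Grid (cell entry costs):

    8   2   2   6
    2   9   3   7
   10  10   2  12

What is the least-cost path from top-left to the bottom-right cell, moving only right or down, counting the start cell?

29

Path [0,0]→[0,1]→[0,2]→[1,2]→[2,2]→[2,3]: 8 + 2 + 2 + 3 + 2 + 12 = 29.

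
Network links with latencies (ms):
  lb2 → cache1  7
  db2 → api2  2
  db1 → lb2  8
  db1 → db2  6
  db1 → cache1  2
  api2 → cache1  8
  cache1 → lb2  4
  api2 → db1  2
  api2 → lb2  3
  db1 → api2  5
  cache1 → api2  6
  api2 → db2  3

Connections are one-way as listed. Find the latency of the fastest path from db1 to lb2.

6

A few of the db1→lb2 routes:
db1→api2→cache1→lb2: 5 + 8 + 4 = 17
db1→cache1→api2→lb2: 2 + 6 + 3 = 11
db1→cache1→lb2: 2 + 4 = 6
db1→api2→lb2: 5 + 3 = 8
db1→lb2: 8
db1→db2→api2→lb2: 6 + 2 + 3 = 11
The minimum is 6 ms.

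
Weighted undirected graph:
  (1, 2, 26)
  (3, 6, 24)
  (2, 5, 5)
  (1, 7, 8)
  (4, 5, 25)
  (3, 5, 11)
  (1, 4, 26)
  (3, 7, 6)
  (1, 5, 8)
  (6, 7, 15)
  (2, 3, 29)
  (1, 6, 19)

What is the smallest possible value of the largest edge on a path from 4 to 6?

25

Some routes from 4 to 6:
4 -> 5 -> 3 -> 7 -> 1 -> 6: max(25, 11, 6, 8, 19) = 25
4 -> 5 -> 3 -> 7 -> 6: max(25, 11, 6, 15) = 25
4 -> 5 -> 3 -> 6: max(25, 11, 24) = 25
Best route has worst link 25.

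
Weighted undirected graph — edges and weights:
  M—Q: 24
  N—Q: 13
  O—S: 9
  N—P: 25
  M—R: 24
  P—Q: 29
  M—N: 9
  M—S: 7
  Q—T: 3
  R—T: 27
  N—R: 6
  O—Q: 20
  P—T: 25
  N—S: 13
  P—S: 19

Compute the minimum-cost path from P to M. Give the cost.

26

Some routes from P to M:
P → Q → N → M: 29 + 13 + 9 = 51
P → S → N → M: 19 + 13 + 9 = 41
P → N → M: 25 + 9 = 34
P → S → M: 19 + 7 = 26
P → N → S → M: 25 + 13 + 7 = 45
P → T → Q → N → M: 25 + 3 + 13 + 9 = 50
Shortest: 26.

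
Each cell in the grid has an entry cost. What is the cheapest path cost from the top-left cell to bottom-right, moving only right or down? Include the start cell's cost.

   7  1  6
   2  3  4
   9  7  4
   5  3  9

One optimal route is r0c0 -> r0c1 -> r1c1 -> r1c2 -> r2c2 -> r3c2.
Its cost is 7 + 1 + 3 + 4 + 4 + 9 = 28.
(Top row then right column would cost 31.)

28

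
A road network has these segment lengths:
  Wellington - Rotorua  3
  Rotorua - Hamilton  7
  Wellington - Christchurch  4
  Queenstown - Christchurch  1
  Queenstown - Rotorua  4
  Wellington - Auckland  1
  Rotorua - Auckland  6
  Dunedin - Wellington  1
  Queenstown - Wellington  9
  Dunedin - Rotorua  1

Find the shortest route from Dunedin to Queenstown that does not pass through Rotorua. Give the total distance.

Candidate routes:
Dunedin - Wellington - Christchurch - Queenstown: 1 + 4 + 1 = 6
Dunedin - Wellington - Queenstown: 1 + 9 = 10
Best route has total 6.

6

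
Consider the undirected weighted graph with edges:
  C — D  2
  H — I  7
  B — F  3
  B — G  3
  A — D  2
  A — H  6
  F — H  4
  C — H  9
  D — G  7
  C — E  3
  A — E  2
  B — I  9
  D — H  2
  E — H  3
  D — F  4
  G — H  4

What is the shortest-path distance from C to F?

Checking several routes:
C - D - A - E - H - F: 2 + 2 + 2 + 3 + 4 = 13
C - D - H - F: 2 + 2 + 4 = 8
C - E - H - D - F: 3 + 3 + 2 + 4 = 12
C - D - F: 2 + 4 = 6
C - E - A - D - F: 3 + 2 + 2 + 4 = 11
C - E - H - F: 3 + 3 + 4 = 10
The minimum is 6.

6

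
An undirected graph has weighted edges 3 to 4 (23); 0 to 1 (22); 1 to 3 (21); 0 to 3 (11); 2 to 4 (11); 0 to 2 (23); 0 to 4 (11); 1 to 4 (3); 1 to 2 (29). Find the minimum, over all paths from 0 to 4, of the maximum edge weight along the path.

11

Checking several routes:
0 → 1 → 4: max(22, 3) = 22
0 → 3 → 1 → 4: max(11, 21, 3) = 21
0 → 4: max(11) = 11
Best route has worst link 11.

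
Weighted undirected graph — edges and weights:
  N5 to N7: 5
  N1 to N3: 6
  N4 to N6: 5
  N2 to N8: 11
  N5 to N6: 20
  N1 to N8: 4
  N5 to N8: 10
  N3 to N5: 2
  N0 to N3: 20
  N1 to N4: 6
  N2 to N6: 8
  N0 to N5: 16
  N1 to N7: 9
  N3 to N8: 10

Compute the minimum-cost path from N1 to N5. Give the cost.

Checking several routes:
N1 → N3 → N8 → N5: 6 + 10 + 10 = 26
N1 → N8 → N5: 4 + 10 = 14
N1 → N3 → N5: 6 + 2 = 8
N1 → N8 → N3 → N5: 4 + 10 + 2 = 16
N1 → N4 → N6 → N5: 6 + 5 + 20 = 31
N1 → N7 → N5: 9 + 5 = 14
Shortest: 8.

8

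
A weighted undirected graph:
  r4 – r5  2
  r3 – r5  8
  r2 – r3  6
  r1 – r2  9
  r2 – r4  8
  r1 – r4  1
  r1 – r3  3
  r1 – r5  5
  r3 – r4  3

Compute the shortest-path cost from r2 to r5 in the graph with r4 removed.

14

A few of the r2→r5 routes:
r2 → r3 → r1 → r5: 6 + 3 + 5 = 14
r2 → r1 → r5: 9 + 5 = 14
r2 → r3 → r5: 6 + 8 = 14
Shortest: 14.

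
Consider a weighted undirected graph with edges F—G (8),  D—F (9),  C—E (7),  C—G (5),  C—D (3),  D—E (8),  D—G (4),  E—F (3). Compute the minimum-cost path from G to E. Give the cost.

Some routes from G to E:
G → D → E: 4 + 8 = 12
G → C → E: 5 + 7 = 12
G → D → F → E: 4 + 9 + 3 = 16
G → F → E: 8 + 3 = 11
G → C → D → E: 5 + 3 + 8 = 16
G → D → C → E: 4 + 3 + 7 = 14
The minimum is 11.

11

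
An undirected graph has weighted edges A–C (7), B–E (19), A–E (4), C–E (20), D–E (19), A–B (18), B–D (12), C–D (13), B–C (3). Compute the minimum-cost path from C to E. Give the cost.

11

Some routes from C to E:
C - E: 20
C - B - A - E: 3 + 18 + 4 = 25
C - A - E: 7 + 4 = 11
C - B - E: 3 + 19 = 22
Shortest: 11.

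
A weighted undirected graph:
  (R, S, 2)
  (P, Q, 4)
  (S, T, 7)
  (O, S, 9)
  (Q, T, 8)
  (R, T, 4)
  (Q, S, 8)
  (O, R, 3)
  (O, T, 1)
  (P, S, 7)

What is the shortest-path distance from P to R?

Checking several routes:
P -> Q -> T -> R: 4 + 8 + 4 = 16
P -> S -> R: 7 + 2 = 9
P -> Q -> S -> R: 4 + 8 + 2 = 14
P -> Q -> T -> O -> R: 4 + 8 + 1 + 3 = 16
P -> S -> T -> O -> R: 7 + 7 + 1 + 3 = 18
Best route has total 9.

9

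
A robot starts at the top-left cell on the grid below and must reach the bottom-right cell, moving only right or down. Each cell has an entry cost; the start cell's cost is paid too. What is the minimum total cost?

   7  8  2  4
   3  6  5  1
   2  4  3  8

27

One optimal route is (0,0) → (1,0) → (2,0) → (2,1) → (2,2) → (2,3).
Its cost is 7 + 3 + 2 + 4 + 3 + 8 = 27.
(Top row then right column would cost 30.)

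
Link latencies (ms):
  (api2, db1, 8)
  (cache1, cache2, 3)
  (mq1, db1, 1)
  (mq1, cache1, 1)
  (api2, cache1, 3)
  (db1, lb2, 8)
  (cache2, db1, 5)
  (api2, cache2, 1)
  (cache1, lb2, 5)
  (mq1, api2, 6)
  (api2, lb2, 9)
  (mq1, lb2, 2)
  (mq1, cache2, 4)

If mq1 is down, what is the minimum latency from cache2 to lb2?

8

Some routes from cache2 to lb2 avoiding mq1:
cache2 -> api2 -> lb2: 1 + 9 = 10
cache2 -> db1 -> lb2: 5 + 8 = 13
cache2 -> cache1 -> lb2: 3 + 5 = 8
cache2 -> api2 -> cache1 -> lb2: 1 + 3 + 5 = 9
Shortest: 8 ms.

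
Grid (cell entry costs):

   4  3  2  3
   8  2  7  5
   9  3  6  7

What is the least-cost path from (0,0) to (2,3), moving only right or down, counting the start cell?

24

Path r0c0 → r0c1 → r0c2 → r0c3 → r1c3 → r2c3: 4 + 3 + 2 + 3 + 5 + 7 = 24.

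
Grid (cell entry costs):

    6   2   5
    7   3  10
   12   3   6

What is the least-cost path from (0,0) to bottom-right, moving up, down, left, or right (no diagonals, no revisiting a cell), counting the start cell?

20

Path r0c0 r0c1 r1c1 r2c1 r2c2: 6 + 2 + 3 + 3 + 6 = 20.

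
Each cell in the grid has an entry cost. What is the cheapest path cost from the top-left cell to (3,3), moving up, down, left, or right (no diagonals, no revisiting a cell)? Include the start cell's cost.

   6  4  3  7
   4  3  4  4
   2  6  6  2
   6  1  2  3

Take (0,0) → (1,0) → (2,0) → (2,1) → (3,1) → (3,2) → (3,3) for a total of 6 + 4 + 2 + 6 + 1 + 2 + 3 = 24.

24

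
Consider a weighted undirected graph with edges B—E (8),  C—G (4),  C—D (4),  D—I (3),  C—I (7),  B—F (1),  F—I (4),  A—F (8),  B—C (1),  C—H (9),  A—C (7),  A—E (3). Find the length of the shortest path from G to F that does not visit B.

Paths from G to F avoiding B:
G - C - D - I - F: 4 + 4 + 3 + 4 = 15
G - C - I - F: 4 + 7 + 4 = 15
G - C - A - F: 4 + 7 + 8 = 19
Shortest: 15.

15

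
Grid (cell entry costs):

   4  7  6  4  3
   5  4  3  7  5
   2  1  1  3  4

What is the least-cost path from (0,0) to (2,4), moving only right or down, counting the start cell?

Path (0,0) → (1,0) → (2,0) → (2,1) → (2,2) → (2,3) → (2,4): 4 + 5 + 2 + 1 + 1 + 3 + 4 = 20.
(Top row then right column would cost 33.)

20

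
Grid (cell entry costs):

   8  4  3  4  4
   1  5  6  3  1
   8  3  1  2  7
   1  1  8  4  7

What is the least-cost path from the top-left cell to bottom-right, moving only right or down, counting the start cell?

31

One optimal route is (0,0) -> (1,0) -> (1,1) -> (2,1) -> (2,2) -> (2,3) -> (3,3) -> (3,4).
Its cost is 8 + 1 + 5 + 3 + 1 + 2 + 4 + 7 = 31.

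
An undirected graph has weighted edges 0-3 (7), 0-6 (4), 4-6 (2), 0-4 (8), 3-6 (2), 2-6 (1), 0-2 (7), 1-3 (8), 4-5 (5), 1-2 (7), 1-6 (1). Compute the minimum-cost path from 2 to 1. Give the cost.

Checking several routes:
2 -> 0 -> 3 -> 6 -> 1: 7 + 7 + 2 + 1 = 17
2 -> 0 -> 4 -> 6 -> 1: 7 + 8 + 2 + 1 = 18
2 -> 6 -> 1: 1 + 1 = 2
2 -> 6 -> 3 -> 1: 1 + 2 + 8 = 11
2 -> 1: 7
2 -> 0 -> 6 -> 1: 7 + 4 + 1 = 12
Best route has total 2.

2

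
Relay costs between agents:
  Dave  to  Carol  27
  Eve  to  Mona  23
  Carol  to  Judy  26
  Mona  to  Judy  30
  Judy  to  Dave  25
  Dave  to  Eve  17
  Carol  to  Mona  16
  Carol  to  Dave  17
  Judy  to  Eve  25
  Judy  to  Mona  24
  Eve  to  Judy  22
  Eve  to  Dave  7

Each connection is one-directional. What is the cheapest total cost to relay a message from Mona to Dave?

55

Routes from Mona to Dave:
Mona → Judy → Eve → Dave: 30 + 25 + 7 = 62
Mona → Judy → Dave: 30 + 25 = 55
Best route has total 55.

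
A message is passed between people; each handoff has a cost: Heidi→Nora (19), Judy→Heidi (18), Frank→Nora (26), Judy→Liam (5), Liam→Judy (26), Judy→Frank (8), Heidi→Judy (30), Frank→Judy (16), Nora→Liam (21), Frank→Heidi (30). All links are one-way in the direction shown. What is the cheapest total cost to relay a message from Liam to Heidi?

Paths from Liam to Heidi:
Liam-Judy-Frank-Heidi: 26 + 8 + 30 = 64
Liam-Judy-Heidi: 26 + 18 = 44
Best route has total 44.

44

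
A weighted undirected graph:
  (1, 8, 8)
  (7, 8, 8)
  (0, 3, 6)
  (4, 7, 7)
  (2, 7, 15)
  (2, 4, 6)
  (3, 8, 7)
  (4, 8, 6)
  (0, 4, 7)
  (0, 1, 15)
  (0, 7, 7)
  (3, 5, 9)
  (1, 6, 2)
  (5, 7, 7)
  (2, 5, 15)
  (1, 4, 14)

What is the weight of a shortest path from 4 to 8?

6

Checking several routes:
4 -> 7 -> 8: 7 + 8 = 15
4 -> 0 -> 3 -> 8: 7 + 6 + 7 = 20
4 -> 8: 6
The minimum is 6.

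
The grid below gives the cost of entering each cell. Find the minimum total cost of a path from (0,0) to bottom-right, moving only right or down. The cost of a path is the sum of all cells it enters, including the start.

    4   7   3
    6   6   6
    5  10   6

26

Take (0,0) → (0,1) → (0,2) → (1,2) → (2,2) for a total of 4 + 7 + 3 + 6 + 6 = 26.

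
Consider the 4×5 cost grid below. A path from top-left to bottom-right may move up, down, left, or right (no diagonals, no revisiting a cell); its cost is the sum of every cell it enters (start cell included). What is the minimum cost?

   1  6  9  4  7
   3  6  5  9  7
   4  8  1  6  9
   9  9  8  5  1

28

One optimal route is [0,0] -> [1,0] -> [1,1] -> [1,2] -> [2,2] -> [2,3] -> [3,3] -> [3,4].
Its cost is 1 + 3 + 6 + 5 + 1 + 6 + 5 + 1 = 28.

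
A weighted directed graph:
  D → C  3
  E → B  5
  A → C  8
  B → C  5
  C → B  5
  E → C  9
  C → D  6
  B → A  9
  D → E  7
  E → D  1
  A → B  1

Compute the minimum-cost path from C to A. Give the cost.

14

Candidate routes:
C → D → E → B → A: 6 + 7 + 5 + 9 = 27
C → B → A: 5 + 9 = 14
Best route has total 14.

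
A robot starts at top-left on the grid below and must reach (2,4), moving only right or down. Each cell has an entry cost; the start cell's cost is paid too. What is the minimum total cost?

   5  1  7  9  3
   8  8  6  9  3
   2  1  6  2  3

Take (0,0) -> (0,1) -> (1,1) -> (2,1) -> (2,2) -> (2,3) -> (2,4) for a total of 5 + 1 + 8 + 1 + 6 + 2 + 3 = 26.

26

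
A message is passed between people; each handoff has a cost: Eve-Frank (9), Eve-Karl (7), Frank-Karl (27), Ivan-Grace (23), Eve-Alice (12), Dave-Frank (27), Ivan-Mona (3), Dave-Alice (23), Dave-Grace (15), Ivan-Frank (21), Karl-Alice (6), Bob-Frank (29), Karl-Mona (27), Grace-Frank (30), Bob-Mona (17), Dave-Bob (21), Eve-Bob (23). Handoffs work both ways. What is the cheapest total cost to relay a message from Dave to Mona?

Checking several routes:
Dave→Bob→Mona: 21 + 17 = 38
Dave→Alice→Karl→Mona: 23 + 6 + 27 = 56
Dave→Grace→Ivan→Mona: 15 + 23 + 3 = 41
Dave→Alice→Eve→Frank→Ivan→Mona: 23 + 12 + 9 + 21 + 3 = 68
Dave→Alice→Eve→Karl→Mona: 23 + 12 + 7 + 27 = 69
Dave→Frank→Ivan→Mona: 27 + 21 + 3 = 51
The minimum is 38.

38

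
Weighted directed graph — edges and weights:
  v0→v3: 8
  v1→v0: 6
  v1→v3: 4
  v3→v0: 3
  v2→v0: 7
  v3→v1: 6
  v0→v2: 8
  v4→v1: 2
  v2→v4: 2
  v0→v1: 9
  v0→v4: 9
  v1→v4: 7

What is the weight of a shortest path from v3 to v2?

11

Paths from v3 to v2:
v3 - v1 - v0 - v2: 6 + 6 + 8 = 20
v3 - v0 - v2: 3 + 8 = 11
The minimum is 11.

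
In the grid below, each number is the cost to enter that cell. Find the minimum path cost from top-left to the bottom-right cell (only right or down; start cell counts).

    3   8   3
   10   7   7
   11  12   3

24

Take r0c0→r0c1→r0c2→r1c2→r2c2 for a total of 3 + 8 + 3 + 7 + 3 = 24.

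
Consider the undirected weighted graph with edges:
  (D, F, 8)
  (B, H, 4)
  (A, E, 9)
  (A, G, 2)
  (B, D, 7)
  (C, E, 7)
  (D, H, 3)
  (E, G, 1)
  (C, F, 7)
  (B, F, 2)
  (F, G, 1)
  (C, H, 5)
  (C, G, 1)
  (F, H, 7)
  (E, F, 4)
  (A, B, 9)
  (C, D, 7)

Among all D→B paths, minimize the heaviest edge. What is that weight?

4

Some routes from D to B:
D-H-C-G-E-F-B: max(3, 5, 1, 1, 4, 2) = 5
D-H-C-E-G-F-B: max(3, 5, 7, 1, 1, 2) = 7
D-H-C-G-F-B: max(3, 5, 1, 1, 2) = 5
D-H-C-E-F-B: max(3, 5, 7, 4, 2) = 7
D-H-B: max(3, 4) = 4
The minimum achievable maximum is 4.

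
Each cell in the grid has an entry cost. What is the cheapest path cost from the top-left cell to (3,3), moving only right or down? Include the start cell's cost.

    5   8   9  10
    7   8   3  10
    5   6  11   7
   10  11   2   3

Best path: r0c0 -> r1c0 -> r1c1 -> r1c2 -> r2c2 -> r3c2 -> r3c3
Cost: 5 + 7 + 8 + 3 + 11 + 2 + 3 = 39
(Top row then right column would cost 52.)

39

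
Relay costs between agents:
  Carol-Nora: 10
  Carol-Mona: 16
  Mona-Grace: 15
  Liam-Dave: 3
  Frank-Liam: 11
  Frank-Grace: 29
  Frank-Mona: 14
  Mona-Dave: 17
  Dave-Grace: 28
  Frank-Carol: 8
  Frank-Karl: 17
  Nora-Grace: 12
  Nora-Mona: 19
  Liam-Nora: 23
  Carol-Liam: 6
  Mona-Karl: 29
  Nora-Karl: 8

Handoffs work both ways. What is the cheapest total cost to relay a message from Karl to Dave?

A few of the Karl→Dave routes:
Karl→Frank→Carol→Liam→Dave: 17 + 8 + 6 + 3 = 34
Karl→Nora→Carol→Liam→Dave: 8 + 10 + 6 + 3 = 27
Karl→Nora→Liam→Dave: 8 + 23 + 3 = 34
Karl→Frank→Liam→Dave: 17 + 11 + 3 = 31
Best route has total 27.

27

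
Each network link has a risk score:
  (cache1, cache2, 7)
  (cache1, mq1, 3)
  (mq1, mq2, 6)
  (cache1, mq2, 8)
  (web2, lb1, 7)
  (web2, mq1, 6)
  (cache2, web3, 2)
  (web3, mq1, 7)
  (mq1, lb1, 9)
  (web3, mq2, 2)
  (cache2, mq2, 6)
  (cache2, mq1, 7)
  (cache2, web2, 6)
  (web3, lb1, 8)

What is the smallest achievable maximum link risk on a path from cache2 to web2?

Checking several routes:
cache2 -> mq1 -> web2: max(7, 6) = 7
cache2 -> cache1 -> mq1 -> web2: max(7, 3, 6) = 7
cache2 -> web3 -> mq2 -> mq1 -> web2: max(2, 2, 6, 6) = 6
cache2 -> web2: max(6) = 6
cache2 -> mq2 -> mq1 -> web2: max(6, 6, 6) = 6
cache2 -> mq2 -> web3 -> mq1 -> web2: max(6, 2, 7, 6) = 7
Smallest bottleneck: 6.

6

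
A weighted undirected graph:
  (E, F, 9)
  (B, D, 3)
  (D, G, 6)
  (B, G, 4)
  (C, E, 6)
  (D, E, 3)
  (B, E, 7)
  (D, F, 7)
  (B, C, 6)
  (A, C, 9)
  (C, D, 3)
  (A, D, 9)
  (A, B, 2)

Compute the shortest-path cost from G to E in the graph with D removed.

11

Paths from G to E avoiding D:
G → B → C → E: 4 + 6 + 6 = 16
G → B → A → C → E: 4 + 2 + 9 + 6 = 21
G → B → E: 4 + 7 = 11
Shortest: 11.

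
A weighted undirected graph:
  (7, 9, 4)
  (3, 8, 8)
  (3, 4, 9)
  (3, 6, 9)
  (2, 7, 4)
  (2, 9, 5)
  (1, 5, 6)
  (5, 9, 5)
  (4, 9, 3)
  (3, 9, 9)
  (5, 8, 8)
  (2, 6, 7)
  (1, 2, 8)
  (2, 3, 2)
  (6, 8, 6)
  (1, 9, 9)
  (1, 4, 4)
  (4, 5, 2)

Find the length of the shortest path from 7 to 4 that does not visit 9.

A few of the 7→4 routes:
7→2→1→5→4: 4 + 8 + 6 + 2 = 20
7→2→3→4: 4 + 2 + 9 = 15
7→2→1→4: 4 + 8 + 4 = 16
7→2→3→8→5→4: 4 + 2 + 8 + 8 + 2 = 24
The minimum is 15.

15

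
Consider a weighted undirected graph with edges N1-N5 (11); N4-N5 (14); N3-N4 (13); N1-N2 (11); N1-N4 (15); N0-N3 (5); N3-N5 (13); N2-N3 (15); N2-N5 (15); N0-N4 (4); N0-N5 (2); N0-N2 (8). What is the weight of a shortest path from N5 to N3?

7

Checking several routes:
N5 - N0 - N3: 2 + 5 = 7
N5 - N0 - N4 - N3: 2 + 4 + 13 = 19
N5 - N3: 13
Best route has total 7.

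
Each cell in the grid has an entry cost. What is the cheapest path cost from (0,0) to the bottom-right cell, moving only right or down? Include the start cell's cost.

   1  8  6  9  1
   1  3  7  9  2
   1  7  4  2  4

20

Path [0,0] [1,0] [2,0] [2,1] [2,2] [2,3] [2,4]: 1 + 1 + 1 + 7 + 4 + 2 + 4 = 20.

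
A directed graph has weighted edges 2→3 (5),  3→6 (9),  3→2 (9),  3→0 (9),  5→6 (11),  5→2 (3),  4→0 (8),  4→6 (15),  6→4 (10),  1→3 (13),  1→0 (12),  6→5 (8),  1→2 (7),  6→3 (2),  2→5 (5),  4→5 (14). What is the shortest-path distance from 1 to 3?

Paths from 1 to 3:
1 -> 2 -> 3: 7 + 5 = 12
1 -> 3: 13
1 -> 2 -> 5 -> 6 -> 3: 7 + 5 + 11 + 2 = 25
Best route has total 12.

12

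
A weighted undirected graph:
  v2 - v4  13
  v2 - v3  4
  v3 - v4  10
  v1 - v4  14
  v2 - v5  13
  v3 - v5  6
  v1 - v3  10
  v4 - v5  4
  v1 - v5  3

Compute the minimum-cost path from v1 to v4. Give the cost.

Checking several routes:
v1-v5-v4: 3 + 4 = 7
v1-v5-v3-v4: 3 + 6 + 10 = 19
v1-v4: 14
Best route has total 7.

7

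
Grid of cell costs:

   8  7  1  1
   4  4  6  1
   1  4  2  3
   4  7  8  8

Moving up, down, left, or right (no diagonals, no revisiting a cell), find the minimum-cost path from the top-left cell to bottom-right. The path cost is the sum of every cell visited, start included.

Cheapest: [0,0] → [0,1] → [0,2] → [0,3] → [1,3] → [2,3] → [3,3]
  8 + 7 + 1 + 1 + 1 + 3 + 8 = 29

29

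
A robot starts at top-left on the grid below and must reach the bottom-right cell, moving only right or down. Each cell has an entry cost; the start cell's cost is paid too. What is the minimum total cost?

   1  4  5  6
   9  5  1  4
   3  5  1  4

One optimal route is (0,0) -> (0,1) -> (0,2) -> (1,2) -> (2,2) -> (2,3).
Its cost is 1 + 4 + 5 + 1 + 1 + 4 = 16.
For comparison, the top-then-right route costs 24.

16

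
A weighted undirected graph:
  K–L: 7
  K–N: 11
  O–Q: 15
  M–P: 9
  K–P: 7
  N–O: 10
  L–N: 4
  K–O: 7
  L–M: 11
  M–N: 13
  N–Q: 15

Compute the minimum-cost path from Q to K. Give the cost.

Some routes from Q to K:
Q → O → N → K: 15 + 10 + 11 = 36
Q → N → O → K: 15 + 10 + 7 = 32
Q → N → K: 15 + 11 = 26
Q → O → K: 15 + 7 = 22
Q → N → L → K: 15 + 4 + 7 = 26
Shortest: 22.

22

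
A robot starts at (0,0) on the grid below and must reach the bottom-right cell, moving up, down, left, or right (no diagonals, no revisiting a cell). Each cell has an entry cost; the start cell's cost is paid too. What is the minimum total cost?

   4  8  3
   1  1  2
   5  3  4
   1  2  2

13

Take r0c0→r1c0→r1c1→r2c1→r3c1→r3c2 for a total of 4 + 1 + 1 + 3 + 2 + 2 = 13.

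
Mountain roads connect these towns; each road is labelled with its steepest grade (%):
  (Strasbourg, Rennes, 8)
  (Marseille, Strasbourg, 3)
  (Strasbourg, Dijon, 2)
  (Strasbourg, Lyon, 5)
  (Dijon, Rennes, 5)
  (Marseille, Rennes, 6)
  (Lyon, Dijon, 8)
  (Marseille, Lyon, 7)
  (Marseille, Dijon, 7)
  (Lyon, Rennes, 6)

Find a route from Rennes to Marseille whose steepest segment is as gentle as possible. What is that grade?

5

Checking several routes:
Rennes - Lyon - Strasbourg - Marseille: max(6, 5, 3) = 6
Rennes - Marseille: max(6) = 6
Rennes - Dijon - Strasbourg - Marseille: max(5, 2, 3) = 5
The minimum achievable maximum is 5%.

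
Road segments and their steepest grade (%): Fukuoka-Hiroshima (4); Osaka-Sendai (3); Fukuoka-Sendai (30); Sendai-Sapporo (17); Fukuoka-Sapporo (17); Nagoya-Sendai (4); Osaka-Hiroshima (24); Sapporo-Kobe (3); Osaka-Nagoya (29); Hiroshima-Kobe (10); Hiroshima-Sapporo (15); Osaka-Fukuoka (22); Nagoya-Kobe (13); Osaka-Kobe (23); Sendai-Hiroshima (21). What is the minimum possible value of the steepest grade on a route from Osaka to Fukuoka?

13

A few of the Osaka→Fukuoka routes:
Osaka→Sendai→Sapporo→Fukuoka: max(3, 17, 17) = 17
Osaka→Sendai→Sapporo→Hiroshima→Fukuoka: max(3, 17, 15, 4) = 17
Osaka→Sendai→Nagoya→Kobe→Hiroshima→Fukuoka: max(3, 4, 13, 10, 4) = 13
Osaka→Sendai→Nagoya→Kobe→Sapporo→Hiroshima→Fukuoka: max(3, 4, 13, 3, 15, 4) = 15
Osaka→Sendai→Sapporo→Kobe→Hiroshima→Fukuoka: max(3, 17, 3, 10, 4) = 17
Smallest bottleneck: 13%.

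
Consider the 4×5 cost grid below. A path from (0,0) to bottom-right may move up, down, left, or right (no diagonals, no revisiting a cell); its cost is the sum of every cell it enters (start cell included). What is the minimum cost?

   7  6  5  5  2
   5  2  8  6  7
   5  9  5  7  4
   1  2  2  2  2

26

Best path: [0,0] -> [1,0] -> [2,0] -> [3,0] -> [3,1] -> [3,2] -> [3,3] -> [3,4]
Cost: 7 + 5 + 5 + 1 + 2 + 2 + 2 + 2 = 26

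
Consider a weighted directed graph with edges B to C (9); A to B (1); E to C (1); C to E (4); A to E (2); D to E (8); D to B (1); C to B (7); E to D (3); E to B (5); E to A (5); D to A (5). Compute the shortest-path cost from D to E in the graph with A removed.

Candidate routes:
D - E: 8
D - B - C - E: 1 + 9 + 4 = 14
Best route has total 8.

8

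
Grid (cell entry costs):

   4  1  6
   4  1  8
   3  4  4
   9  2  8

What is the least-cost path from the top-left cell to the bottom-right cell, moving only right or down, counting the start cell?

20

One optimal route is (0,0)→(0,1)→(1,1)→(2,1)→(3,1)→(3,2).
Its cost is 4 + 1 + 1 + 4 + 2 + 8 = 20.
(Top row then right column would cost 31.)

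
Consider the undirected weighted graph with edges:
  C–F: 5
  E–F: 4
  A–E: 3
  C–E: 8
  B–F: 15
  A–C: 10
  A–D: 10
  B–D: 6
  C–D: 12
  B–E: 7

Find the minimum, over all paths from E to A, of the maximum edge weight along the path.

3

Some routes from E to A:
E→F→C→A: max(4, 5, 10) = 10
E→B→D→A: max(7, 6, 10) = 10
E→C→A: max(8, 10) = 10
E→A: max(3) = 3
E→F→C→D→A: max(4, 5, 12, 10) = 12
Best route has worst link 3.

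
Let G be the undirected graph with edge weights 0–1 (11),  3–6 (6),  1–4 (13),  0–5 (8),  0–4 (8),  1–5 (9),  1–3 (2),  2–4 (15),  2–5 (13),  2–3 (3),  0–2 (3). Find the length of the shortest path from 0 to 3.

Checking several routes:
0 → 4 → 2 → 3: 8 + 15 + 3 = 26
0 → 2 → 3: 3 + 3 = 6
0 → 5 → 1 → 3: 8 + 9 + 2 = 19
0 → 4 → 1 → 3: 8 + 13 + 2 = 23
0 → 1 → 3: 11 + 2 = 13
0 → 5 → 2 → 3: 8 + 13 + 3 = 24
The minimum is 6.

6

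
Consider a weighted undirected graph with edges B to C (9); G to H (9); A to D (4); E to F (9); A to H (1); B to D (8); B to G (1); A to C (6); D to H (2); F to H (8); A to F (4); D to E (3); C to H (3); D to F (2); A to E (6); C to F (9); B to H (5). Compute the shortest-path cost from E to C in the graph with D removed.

Comparing a few candidate routes:
E-A-C: 6 + 6 = 12
E-A-H-C: 6 + 1 + 3 = 10
E-F-A-H-C: 9 + 4 + 1 + 3 = 17
The minimum is 10.

10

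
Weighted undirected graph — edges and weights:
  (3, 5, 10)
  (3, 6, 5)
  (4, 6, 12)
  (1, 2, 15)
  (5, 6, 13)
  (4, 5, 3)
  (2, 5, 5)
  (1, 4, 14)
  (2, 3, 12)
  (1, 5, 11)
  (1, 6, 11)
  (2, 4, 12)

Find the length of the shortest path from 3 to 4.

13

Some routes from 3 to 4:
3 → 6 → 4: 5 + 12 = 17
3 → 5 → 4: 10 + 3 = 13
3 → 2 → 5 → 4: 12 + 5 + 3 = 20
3 → 6 → 5 → 4: 5 + 13 + 3 = 21
Shortest: 13.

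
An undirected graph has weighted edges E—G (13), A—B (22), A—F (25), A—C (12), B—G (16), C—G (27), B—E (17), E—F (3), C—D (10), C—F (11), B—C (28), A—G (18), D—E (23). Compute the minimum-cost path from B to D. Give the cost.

38

A few of the B→D routes:
B→E→F→C→D: 17 + 3 + 11 + 10 = 41
B→C→D: 28 + 10 = 38
B→E→D: 17 + 23 = 40
Best route has total 38.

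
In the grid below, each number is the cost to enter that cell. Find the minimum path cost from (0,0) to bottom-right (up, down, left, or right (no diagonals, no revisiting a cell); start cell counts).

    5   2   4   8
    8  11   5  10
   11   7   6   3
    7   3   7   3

28

Cheapest: (0,0)→(0,1)→(0,2)→(1,2)→(2,2)→(2,3)→(3,3)
  5 + 2 + 4 + 5 + 6 + 3 + 3 = 28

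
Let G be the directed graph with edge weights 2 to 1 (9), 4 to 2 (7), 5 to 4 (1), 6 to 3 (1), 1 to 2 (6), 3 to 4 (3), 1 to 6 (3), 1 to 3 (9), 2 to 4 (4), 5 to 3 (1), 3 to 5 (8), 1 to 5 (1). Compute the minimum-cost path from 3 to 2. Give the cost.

10

Paths from 3 to 2:
3-5-4-2: 8 + 1 + 7 = 16
3-4-2: 3 + 7 = 10
Shortest: 10.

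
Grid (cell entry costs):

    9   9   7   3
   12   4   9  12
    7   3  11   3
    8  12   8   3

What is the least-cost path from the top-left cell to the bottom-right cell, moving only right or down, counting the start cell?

42

Cheapest: (0,0)→(0,1)→(1,1)→(2,1)→(2,2)→(2,3)→(3,3)
  9 + 9 + 4 + 3 + 11 + 3 + 3 = 42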